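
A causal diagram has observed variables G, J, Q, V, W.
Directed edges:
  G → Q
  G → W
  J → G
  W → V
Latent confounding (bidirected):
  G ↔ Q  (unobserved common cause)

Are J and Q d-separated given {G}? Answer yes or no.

No — J and Q are d-connected given {G}.

Bayes-Ball from J | {G} reaches {Q}.
Q ∈ reach(J|{G}) ⇒ J ⊥̸ Q | {G}.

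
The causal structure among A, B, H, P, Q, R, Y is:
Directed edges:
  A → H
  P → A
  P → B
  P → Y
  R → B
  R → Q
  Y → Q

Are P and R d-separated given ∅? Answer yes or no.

Yes — P ⊥ R | ∅.

Bayes-Ball from P | ∅ reaches {A,B,H,Q,Y}.
R ∉ reach(P|∅) ⇒ P ⊥ R | ∅.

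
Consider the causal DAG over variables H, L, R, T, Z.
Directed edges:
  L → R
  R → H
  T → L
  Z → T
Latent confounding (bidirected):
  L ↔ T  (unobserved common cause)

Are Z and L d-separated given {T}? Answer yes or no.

Bayes-Ball from Z | {T} reaches {H,L,R}.
L ∈ reach(Z|{T}) ⇒ Z ⊥̸ L | {T}.

No — Z and L are d-connected given {T}.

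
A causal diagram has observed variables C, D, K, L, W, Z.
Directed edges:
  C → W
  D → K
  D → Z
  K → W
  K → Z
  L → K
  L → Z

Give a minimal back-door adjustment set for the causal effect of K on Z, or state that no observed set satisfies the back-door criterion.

K→Z: minimal back-door set {D, L}.

desc(K)\{K}={W,Z}; candidates ⊆ {C,D,L}.
size 0: {}; under {} K still reaches {D,L,Z} ∋ Z.
size 1: {C}, {D}, {L}; under {C} K still reaches {D,L,Z} ∋ Z.
{D,L}: K⊥Z given {D,L} in G with K→· removed — back-door holds.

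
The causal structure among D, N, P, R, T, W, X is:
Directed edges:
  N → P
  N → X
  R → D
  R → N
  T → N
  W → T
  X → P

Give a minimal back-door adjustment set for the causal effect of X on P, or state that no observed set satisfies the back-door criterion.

desc(X)\{X}={P}; candidates ⊆ {D,N,R,T,W}.
size 0: {}; under {} X still reaches {D,N,P,R,T,W} ∋ P.
{N}: X⊥P given {N} in G with X→· removed — back-door holds.

X→P: minimal back-door set {N}.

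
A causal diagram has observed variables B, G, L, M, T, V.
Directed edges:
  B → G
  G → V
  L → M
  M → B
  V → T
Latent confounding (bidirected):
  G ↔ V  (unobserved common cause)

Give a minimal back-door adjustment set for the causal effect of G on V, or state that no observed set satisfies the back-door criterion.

desc(G)\{G}={T,V}; candidates ⊆ {B,L,M}.
G↔V: latent back-door arc(s) into G.
size 0: {}; under {} G still reaches {B,L,M,T,V} ∋ V.
size 1: {B}, {L}, {M}; under {B} G still reaches {T,V} ∋ V.
size 2: {B,L}, {B,M}, {L,M}; under {B,L} G still reaches {T,V} ∋ V.
G↔V cannot be blocked by any observed set — no back-door set.

G→V: no observed back-door set.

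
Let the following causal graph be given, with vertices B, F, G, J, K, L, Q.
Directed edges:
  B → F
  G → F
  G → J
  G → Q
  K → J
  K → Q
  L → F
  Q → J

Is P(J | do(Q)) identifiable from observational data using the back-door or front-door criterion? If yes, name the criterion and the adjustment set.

P(J|do(Q)): backdoor, adjust for {G, K}.

desc(Q)\{Q}={J}; candidates ⊆ {B,F,G,K,L}.
size 0: {}; under {} Q still reaches {F,G,J,K} ∋ J.
size 1: {B}, {F}, {G} …(+2); under {B} Q still reaches {F,G,J,K} ∋ J.
{G,K}: Q⊥J given {G,K} in G with Q→· removed — back-door holds.
P(J|do(Q)) = Σ_{G,K} P(J|Q,G,K)·P(G,K).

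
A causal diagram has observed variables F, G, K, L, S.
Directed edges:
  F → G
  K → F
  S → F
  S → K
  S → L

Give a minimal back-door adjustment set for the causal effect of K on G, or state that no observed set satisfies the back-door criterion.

desc(K)\{K}={F,G}; candidates ⊆ {L,S}.
size 0: {}; under {} K still reaches {F,G,L,S} ∋ G.
{S}: K⊥G given {S} in G with K→· removed — back-door holds.

K→G: minimal back-door set {S}.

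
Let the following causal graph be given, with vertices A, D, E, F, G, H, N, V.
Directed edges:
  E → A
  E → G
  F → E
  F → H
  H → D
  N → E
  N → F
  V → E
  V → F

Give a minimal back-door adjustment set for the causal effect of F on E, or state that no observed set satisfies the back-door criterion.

desc(F)\{F}={A,D,E,G,H}; candidates ⊆ {N,V}.
size 0: {}; under {} F still reaches {A,E,G,N,V} ∋ E.
size 1: {N}, {V}; under {N} F still reaches {A,E,G,V} ∋ E.
{N,V}: F⊥E given {N,V} in G with F→· removed — back-door holds.

F→E: minimal back-door set {N, V}.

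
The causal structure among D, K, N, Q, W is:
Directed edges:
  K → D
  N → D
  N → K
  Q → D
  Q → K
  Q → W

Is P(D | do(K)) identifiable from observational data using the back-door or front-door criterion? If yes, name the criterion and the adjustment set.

P(D|do(K)): backdoor, adjust for {N, Q}.

desc(K)\{K}={D}; candidates ⊆ {N,Q,W}.
size 0: {}; under {} K still reaches {D,N,Q,W} ∋ D.
size 1: {N}, {Q}, {W}; under {N} K still reaches {D,Q,W} ∋ D.
{N,Q}: K⊥D given {N,Q} in G with K→· removed — back-door holds.
P(D|do(K)) = Σ_{N,Q} P(D|K,N,Q)·P(N,Q).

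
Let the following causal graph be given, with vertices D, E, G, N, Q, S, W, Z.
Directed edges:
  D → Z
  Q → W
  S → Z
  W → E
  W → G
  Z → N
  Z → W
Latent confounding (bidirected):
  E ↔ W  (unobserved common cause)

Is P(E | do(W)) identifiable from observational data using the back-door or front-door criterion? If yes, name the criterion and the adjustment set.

desc(W)\{W}={E,G}; candidates ⊆ {D,N,Q,S,Z}.
W↔E: latent back-door arc(s) into W.
size 0: {}; under {} W still reaches {D,E,N,Q,S,Z} ∋ E.
size 1: {D}, {N}, {Q} …(+2); under {D} W still reaches {E,N,Q,S,Z} ∋ E.
size 2: {D,N}, {D,Q}, {D,S} …(+7); under {D,N} W still reaches {E,Q,S,Z} ∋ E.
W↔E cannot be blocked by any observed set — no back-door set.
No mediator lies on a directed W→…→E path.
Neither criterion identifies P(E|do(W)) in this graph.

P(E|do(W)): not identifiable (no BD/FD set).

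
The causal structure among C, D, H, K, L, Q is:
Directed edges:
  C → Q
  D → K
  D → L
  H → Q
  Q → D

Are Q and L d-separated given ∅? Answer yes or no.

No — Q and L are d-connected given ∅.

Bayes-Ball from Q | ∅ reaches {C,D,H,K,L}.
L ∈ reach(Q|∅) ⇒ Q ⊥̸ L | ∅.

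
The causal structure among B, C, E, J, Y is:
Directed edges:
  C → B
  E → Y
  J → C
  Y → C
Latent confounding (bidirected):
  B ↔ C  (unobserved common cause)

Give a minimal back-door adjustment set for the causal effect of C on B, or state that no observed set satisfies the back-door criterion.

desc(C)\{C}={B}; candidates ⊆ {E,J,Y}.
C↔B: latent back-door arc(s) into C.
size 0: {}; under {} C still reaches {B,E,J,Y} ∋ B.
size 1: {E}, {J}, {Y}; under {E} C still reaches {B,J,Y} ∋ B.
size 2: {E,J}, {E,Y}, {J,Y}; under {E,J} C still reaches {B,Y} ∋ B.
C↔B cannot be blocked by any observed set — no back-door set.

C→B: no observed back-door set.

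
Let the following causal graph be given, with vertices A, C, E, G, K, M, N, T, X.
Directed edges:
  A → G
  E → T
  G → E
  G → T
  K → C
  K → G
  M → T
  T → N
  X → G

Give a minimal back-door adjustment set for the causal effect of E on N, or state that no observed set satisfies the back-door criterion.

desc(E)\{E}={N,T}; candidates ⊆ {A,C,G,K,M,X}.
size 0: {}; under {} E still reaches {A,C,G,K,N,T,X} ∋ N.
{G}: E⊥N given {G} in G with E→· removed — back-door holds.

E→N: minimal back-door set {G}.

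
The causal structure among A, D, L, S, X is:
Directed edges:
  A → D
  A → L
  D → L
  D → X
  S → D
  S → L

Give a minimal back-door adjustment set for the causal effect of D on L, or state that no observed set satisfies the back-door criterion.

desc(D)\{D}={L,X}; candidates ⊆ {A,S}.
size 0: {}; under {} D still reaches {A,L,S} ∋ L.
size 1: {A}, {S}; under {A} D still reaches {L,S} ∋ L.
{A,S}: D⊥L given {A,S} in G with D→· removed — back-door holds.

D→L: minimal back-door set {A, S}.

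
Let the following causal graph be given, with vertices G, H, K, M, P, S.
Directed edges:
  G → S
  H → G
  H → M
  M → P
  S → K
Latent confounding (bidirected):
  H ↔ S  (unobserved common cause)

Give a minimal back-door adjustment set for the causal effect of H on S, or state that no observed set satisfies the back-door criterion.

desc(H)\{H}={G,K,M,P,S}; candidates ⊆ {—}.
H↔S: latent back-door arc(s) into H.
size 0: {}; under {} H still reaches {K,S} ∋ S.
H↔S cannot be blocked by any observed set — no back-door set.

H→S: no observed back-door set.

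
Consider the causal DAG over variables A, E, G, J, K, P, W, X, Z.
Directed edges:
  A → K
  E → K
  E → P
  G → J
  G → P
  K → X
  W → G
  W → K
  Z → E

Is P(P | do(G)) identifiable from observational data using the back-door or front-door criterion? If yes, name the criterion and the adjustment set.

P(P|do(G)): backdoor, adjust for ∅.

desc(G)\{G}={J,P}; candidates ⊆ {A,E,K,W,X,Z}.
∅: G⊥P given ∅ in G with G→· removed — back-door holds.
P(P|do(G)) = P(P|G) — no adjustment needed.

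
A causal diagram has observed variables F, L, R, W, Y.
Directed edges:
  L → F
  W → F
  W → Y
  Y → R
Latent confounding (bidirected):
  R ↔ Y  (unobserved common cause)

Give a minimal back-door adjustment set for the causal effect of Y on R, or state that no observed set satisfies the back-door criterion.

desc(Y)\{Y}={R}; candidates ⊆ {F,L,W}.
Y↔R: latent back-door arc(s) into Y.
size 0: {}; under {} Y still reaches {F,R,W} ∋ R.
size 1: {F}, {L}, {W}; under {F} Y still reaches {L,R,W} ∋ R.
size 2: {F,L}, {F,W}, {L,W}; under {F,L} Y still reaches {R,W} ∋ R.
Y↔R cannot be blocked by any observed set — no back-door set.

Y→R: no observed back-door set.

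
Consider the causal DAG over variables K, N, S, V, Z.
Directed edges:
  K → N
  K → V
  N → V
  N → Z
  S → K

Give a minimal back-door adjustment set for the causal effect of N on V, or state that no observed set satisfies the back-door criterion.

N→V: minimal back-door set {K}.

desc(N)\{N}={V,Z}; candidates ⊆ {K,S}.
size 0: {}; under {} N still reaches {K,S,V} ∋ V.
{K}: N⊥V given {K} in G with N→· removed — back-door holds.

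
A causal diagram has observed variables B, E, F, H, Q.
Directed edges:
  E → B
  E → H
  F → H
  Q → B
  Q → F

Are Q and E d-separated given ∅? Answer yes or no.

Yes — Q ⊥ E | ∅.

Bayes-Ball from Q | ∅ reaches {B,F,H}.
E ∉ reach(Q|∅) ⇒ Q ⊥ E | ∅.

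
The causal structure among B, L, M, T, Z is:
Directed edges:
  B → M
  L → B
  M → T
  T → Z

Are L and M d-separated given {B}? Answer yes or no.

Yes — L ⊥ M | {B}.

Bayes-Ball from L | {B} reaches ∅.
M ∉ reach(L|{B}) ⇒ L ⊥ M | {B}.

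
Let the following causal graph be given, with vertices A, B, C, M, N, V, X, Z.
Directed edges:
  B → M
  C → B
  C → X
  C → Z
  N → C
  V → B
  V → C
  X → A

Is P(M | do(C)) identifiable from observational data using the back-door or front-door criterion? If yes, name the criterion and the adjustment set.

desc(C)\{C}={A,B,M,X,Z}; candidates ⊆ {N,V}.
size 0: {}; under {} C still reaches {B,M,N,V} ∋ M.
{V}: C⊥M given {V} in G with C→· removed — back-door holds.
P(M|do(C)) = Σ_{V} P(M|C,V)·P(V).

P(M|do(C)): backdoor, adjust for {V}.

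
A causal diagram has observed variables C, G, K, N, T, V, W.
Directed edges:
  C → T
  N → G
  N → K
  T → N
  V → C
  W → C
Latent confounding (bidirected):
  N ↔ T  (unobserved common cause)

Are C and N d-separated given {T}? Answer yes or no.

Bayes-Ball from C | {T} reaches {G,K,N,V,W}.
N ∈ reach(C|{T}) ⇒ C ⊥̸ N | {T}.

No — C and N are d-connected given {T}.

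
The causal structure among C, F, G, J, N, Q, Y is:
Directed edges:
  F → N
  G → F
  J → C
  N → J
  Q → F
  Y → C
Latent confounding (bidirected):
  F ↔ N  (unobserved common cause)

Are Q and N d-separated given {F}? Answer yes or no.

Bayes-Ball from Q | {F} reaches {C,G,J,N}.
N ∈ reach(Q|{F}) ⇒ Q ⊥̸ N | {F}.

No — Q and N are d-connected given {F}.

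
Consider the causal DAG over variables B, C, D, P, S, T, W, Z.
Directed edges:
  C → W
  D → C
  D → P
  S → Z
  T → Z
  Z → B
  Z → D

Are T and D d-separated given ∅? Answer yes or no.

Bayes-Ball from T | ∅ reaches {B,C,D,P,W,Z}.
D ∈ reach(T|∅) ⇒ T ⊥̸ D | ∅.

No — T and D are d-connected given ∅.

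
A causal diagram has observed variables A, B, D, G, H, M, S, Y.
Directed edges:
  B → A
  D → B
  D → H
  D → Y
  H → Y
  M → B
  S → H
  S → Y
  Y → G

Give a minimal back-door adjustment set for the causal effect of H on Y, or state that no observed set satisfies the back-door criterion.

H→Y: minimal back-door set {D, S}.

desc(H)\{H}={G,Y}; candidates ⊆ {A,B,D,M,S}.
size 0: {}; under {} H still reaches {A,B,D,G,S,Y} ∋ Y.
size 1: {A}, {B}, {D} …(+2); under {A} H still reaches {B,D,G,M,S,Y} ∋ Y.
{D,S}: H⊥Y given {D,S} in G with H→· removed — back-door holds.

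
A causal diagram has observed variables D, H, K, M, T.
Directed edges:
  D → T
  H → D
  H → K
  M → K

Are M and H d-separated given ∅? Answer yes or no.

Bayes-Ball from M | ∅ reaches {K}.
H ∉ reach(M|∅) ⇒ M ⊥ H | ∅.

Yes — M ⊥ H | ∅.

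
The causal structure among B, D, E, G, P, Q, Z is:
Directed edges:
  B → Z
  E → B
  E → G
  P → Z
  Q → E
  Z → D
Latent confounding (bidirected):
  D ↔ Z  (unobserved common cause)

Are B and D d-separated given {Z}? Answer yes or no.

No — B and D are d-connected given {Z}.

Bayes-Ball from B | {Z} reaches {D,E,G,P,Q}.
D ∈ reach(B|{Z}) ⇒ B ⊥̸ D | {Z}.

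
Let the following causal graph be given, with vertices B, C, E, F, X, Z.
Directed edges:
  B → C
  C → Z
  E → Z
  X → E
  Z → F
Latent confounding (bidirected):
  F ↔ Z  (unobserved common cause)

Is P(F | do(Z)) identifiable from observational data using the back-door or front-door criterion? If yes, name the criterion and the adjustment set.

P(F|do(Z)): not identifiable (no BD/FD set).

desc(Z)\{Z}={F}; candidates ⊆ {B,C,E,X}.
Z↔F: latent back-door arc(s) into Z.
size 0: {}; under {} Z still reaches {B,C,E,F,X} ∋ F.
size 1: {B}, {C}, {E} …(+1); under {B} Z still reaches {C,E,F,X} ∋ F.
size 2: {B,C}, {B,E}, {B,X} …(+3); under {B,C} Z still reaches {E,F,X} ∋ F.
Z↔F cannot be blocked by any observed set — no back-door set.
No mediator lies on a directed Z→…→F path.
Neither criterion identifies P(F|do(Z)) in this graph.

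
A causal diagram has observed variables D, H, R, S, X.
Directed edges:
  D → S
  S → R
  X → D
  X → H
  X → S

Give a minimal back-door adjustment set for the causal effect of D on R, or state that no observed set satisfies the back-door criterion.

D→R: minimal back-door set {X}.

desc(D)\{D}={R,S}; candidates ⊆ {H,X}.
size 0: {}; under {} D still reaches {H,R,S,X} ∋ R.
{X}: D⊥R given {X} in G with D→· removed — back-door holds.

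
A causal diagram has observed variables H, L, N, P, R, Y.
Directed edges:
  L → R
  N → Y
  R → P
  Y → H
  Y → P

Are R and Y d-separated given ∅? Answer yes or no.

Bayes-Ball from R | ∅ reaches {L,P}.
Y ∉ reach(R|∅) ⇒ R ⊥ Y | ∅.

Yes — R ⊥ Y | ∅.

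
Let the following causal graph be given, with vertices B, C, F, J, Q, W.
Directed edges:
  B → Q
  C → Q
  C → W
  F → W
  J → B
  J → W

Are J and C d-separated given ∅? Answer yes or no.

Yes — J ⊥ C | ∅.

Bayes-Ball from J | ∅ reaches {B,Q,W}.
C ∉ reach(J|∅) ⇒ J ⊥ C | ∅.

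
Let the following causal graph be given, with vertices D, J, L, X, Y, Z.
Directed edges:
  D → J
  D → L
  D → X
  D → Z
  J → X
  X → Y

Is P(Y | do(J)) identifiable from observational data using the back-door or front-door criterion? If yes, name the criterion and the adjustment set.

P(Y|do(J)): backdoor, adjust for {D}.

desc(J)\{J}={X,Y}; candidates ⊆ {D,L,Z}.
size 0: {}; under {} J still reaches {D,L,X,Y,Z} ∋ Y.
{D}: J⊥Y given {D} in G with J→· removed — back-door holds.
P(Y|do(J)) = Σ_{D} P(Y|J,D)·P(D).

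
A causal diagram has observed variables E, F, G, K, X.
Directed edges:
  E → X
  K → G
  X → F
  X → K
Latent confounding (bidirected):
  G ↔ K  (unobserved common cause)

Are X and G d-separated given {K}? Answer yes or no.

No — X and G are d-connected given {K}.

Bayes-Ball from X | {K} reaches {E,F,G}.
G ∈ reach(X|{K}) ⇒ X ⊥̸ G | {K}.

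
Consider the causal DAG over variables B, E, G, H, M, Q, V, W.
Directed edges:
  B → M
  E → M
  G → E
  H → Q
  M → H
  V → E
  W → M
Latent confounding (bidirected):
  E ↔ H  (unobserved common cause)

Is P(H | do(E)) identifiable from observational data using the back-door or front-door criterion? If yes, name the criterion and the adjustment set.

desc(E)\{E}={H,M,Q}; candidates ⊆ {B,G,V,W}.
E↔H: latent back-door arc(s) into E.
size 0: {}; under {} E still reaches {G,H,Q,V} ∋ H.
size 1: {B}, {G}, {V} …(+1); under {B} E still reaches {G,H,Q,V} ∋ H.
size 2: {B,G}, {B,V}, {B,W} …(+3); under {B,G} E still reaches {H,Q,V} ∋ H.
E↔H cannot be blocked by any observed set — no back-door set.
{M}: (i) intercepts every directed E→H path; (ii) no back-door E→{M}; (iii) {E} blocks every back-door {M}→H. Front-door holds.
P(H|do(E)) = Σ_{M} P(M|E) Σ_{E'} P(H|M,E')P(E').

P(H|do(E)): frontdoor, adjust for {M}.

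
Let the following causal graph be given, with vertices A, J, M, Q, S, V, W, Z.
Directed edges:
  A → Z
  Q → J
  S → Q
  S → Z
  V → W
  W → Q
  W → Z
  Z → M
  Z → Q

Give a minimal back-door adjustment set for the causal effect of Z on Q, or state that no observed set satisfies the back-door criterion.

Z→Q: minimal back-door set {S, W}.

desc(Z)\{Z}={J,M,Q}; candidates ⊆ {A,S,V,W}.
size 0: {}; under {} Z still reaches {A,J,Q,S,V,W} ∋ Q.
size 1: {A}, {S}, {V} …(+1); under {A} Z still reaches {J,Q,S,V,W} ∋ Q.
{S,W}: Z⊥Q given {S,W} in G with Z→· removed — back-door holds.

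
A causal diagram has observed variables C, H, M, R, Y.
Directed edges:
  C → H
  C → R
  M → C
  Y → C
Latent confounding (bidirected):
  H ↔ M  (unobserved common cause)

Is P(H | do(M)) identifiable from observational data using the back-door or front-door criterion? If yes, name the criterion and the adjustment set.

desc(M)\{M}={C,H,R}; candidates ⊆ {Y}.
M↔H: latent back-door arc(s) into M.
size 0: {}; under {} M still reaches {H} ∋ H.
size 1: {Y}; under {Y} M still reaches {H} ∋ H.
M↔H cannot be blocked by any observed set — no back-door set.
{C}: (i) intercepts every directed M→H path; (ii) no back-door M→{C}; (iii) {M} blocks every back-door {C}→H. Front-door holds.
P(H|do(M)) = Σ_{C} P(C|M) Σ_{M'} P(H|C,M')P(M').

P(H|do(M)): frontdoor, adjust for {C}.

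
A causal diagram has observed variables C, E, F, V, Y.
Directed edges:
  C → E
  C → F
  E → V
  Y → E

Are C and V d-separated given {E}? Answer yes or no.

Bayes-Ball from C | {E} reaches {F,Y}.
V ∉ reach(C|{E}) ⇒ C ⊥ V | {E}.

Yes — C ⊥ V | {E}.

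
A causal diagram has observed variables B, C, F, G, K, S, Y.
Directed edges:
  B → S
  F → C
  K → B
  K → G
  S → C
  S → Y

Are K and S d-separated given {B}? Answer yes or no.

Bayes-Ball from K | {B} reaches {G}.
S ∉ reach(K|{B}) ⇒ K ⊥ S | {B}.

Yes — K ⊥ S | {B}.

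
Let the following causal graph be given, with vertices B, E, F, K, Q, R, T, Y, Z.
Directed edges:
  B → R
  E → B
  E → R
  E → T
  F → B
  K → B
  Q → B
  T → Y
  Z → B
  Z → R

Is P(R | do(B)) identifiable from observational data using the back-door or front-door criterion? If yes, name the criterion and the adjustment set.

P(R|do(B)): backdoor, adjust for {E, Z}.

desc(B)\{B}={R}; candidates ⊆ {E,F,K,Q,T,Y,Z}.
size 0: {}; under {} B still reaches {E,F,K,Q,R,T,Y,Z} ∋ R.
size 1: {E}, {F}, {K} …(+4); under {E} B still reaches {F,K,Q,R,Z} ∋ R.
{E,Z}: B⊥R given {E,Z} in G with B→· removed — back-door holds.
P(R|do(B)) = Σ_{E,Z} P(R|B,E,Z)·P(E,Z).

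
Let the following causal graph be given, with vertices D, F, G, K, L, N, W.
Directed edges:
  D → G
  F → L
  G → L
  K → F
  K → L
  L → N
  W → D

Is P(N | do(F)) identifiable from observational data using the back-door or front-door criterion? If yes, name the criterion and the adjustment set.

P(N|do(F)): backdoor, adjust for {K}.

desc(F)\{F}={L,N}; candidates ⊆ {D,G,K,W}.
size 0: {}; under {} F still reaches {K,L,N} ∋ N.
{K}: F⊥N given {K} in G with F→· removed — back-door holds.
P(N|do(F)) = Σ_{K} P(N|F,K)·P(K).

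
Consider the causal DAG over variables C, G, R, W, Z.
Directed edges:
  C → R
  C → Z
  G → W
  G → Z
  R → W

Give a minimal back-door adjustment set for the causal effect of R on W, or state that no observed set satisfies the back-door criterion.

R→W: minimal back-door set ∅.

desc(R)\{R}={W}; candidates ⊆ {C,G,Z}.
∅: R⊥W given ∅ in G with R→· removed — back-door holds.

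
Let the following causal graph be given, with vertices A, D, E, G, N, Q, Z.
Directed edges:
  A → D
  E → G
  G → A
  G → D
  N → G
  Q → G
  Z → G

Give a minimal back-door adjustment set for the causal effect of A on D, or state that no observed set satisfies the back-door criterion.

desc(A)\{A}={D}; candidates ⊆ {E,G,N,Q,Z}.
size 0: {}; under {} A still reaches {D,E,G,N,Q,Z} ∋ D.
{G}: A⊥D given {G} in G with A→· removed — back-door holds.

A→D: minimal back-door set {G}.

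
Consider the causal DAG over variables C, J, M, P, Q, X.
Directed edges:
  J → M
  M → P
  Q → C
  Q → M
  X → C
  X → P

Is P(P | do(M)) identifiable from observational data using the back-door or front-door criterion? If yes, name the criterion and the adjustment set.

P(P|do(M)): backdoor, adjust for ∅.

desc(M)\{M}={P}; candidates ⊆ {C,J,Q,X}.
∅: M⊥P given ∅ in G with M→· removed — back-door holds.
P(P|do(M)) = P(P|M) — no adjustment needed.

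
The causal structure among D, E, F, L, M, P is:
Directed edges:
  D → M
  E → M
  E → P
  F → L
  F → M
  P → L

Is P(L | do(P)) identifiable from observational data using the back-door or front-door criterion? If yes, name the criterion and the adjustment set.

P(L|do(P)): backdoor, adjust for ∅.

desc(P)\{P}={L}; candidates ⊆ {D,E,F,M}.
∅: P⊥L given ∅ in G with P→· removed — back-door holds.
P(L|do(P)) = P(L|P) — no adjustment needed.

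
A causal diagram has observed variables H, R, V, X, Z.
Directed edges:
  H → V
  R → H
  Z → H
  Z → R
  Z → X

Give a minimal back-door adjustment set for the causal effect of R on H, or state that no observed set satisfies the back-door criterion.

R→H: minimal back-door set {Z}.

desc(R)\{R}={H,V}; candidates ⊆ {X,Z}.
size 0: {}; under {} R still reaches {H,V,X,Z} ∋ H.
{Z}: R⊥H given {Z} in G with R→· removed — back-door holds.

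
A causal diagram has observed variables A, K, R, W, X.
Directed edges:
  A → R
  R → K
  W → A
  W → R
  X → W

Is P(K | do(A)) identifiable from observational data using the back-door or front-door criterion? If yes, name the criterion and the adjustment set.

desc(A)\{A}={K,R}; candidates ⊆ {W,X}.
size 0: {}; under {} A still reaches {K,R,W,X} ∋ K.
{W}: A⊥K given {W} in G with A→· removed — back-door holds.
P(K|do(A)) = Σ_{W} P(K|A,W)·P(W).

P(K|do(A)): backdoor, adjust for {W}.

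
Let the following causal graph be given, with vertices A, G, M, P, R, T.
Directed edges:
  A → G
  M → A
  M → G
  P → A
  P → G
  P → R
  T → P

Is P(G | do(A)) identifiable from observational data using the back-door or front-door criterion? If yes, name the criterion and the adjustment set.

P(G|do(A)): backdoor, adjust for {M, P}.

desc(A)\{A}={G}; candidates ⊆ {M,P,R,T}.
size 0: {}; under {} A still reaches {G,M,P,R,T} ∋ G.
size 1: {M}, {P}, {R} …(+1); under {M} A still reaches {G,P,R,T} ∋ G.
{M,P}: A⊥G given {M,P} in G with A→· removed — back-door holds.
P(G|do(A)) = Σ_{M,P} P(G|A,M,P)·P(M,P).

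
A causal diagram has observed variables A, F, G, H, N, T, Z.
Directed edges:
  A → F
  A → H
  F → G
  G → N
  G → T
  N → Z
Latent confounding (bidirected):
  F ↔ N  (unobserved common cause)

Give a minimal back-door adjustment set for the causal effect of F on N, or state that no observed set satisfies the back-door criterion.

desc(F)\{F}={G,N,T,Z}; candidates ⊆ {A,H}.
F↔N: latent back-door arc(s) into F.
size 0: {}; under {} F still reaches {A,H,N,Z} ∋ N.
size 1: {A}, {H}; under {A} F still reaches {N,Z} ∋ N.
size 2: {A,H}; under {A,H} F still reaches {N,Z} ∋ N.
F↔N cannot be blocked by any observed set — no back-door set.

F→N: no observed back-door set.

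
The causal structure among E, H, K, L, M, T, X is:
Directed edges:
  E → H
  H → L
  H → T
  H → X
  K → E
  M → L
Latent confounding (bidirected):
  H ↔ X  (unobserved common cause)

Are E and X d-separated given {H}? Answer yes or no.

Bayes-Ball from E | {H} reaches {K,X}.
X ∈ reach(E|{H}) ⇒ E ⊥̸ X | {H}.

No — E and X are d-connected given {H}.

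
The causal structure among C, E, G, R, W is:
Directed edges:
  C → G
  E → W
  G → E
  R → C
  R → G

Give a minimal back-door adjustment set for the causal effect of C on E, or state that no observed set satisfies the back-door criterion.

desc(C)\{C}={E,G,W}; candidates ⊆ {R}.
size 0: {}; under {} C still reaches {E,G,R,W} ∋ E.
{R}: C⊥E given {R} in G with C→· removed — back-door holds.

C→E: minimal back-door set {R}.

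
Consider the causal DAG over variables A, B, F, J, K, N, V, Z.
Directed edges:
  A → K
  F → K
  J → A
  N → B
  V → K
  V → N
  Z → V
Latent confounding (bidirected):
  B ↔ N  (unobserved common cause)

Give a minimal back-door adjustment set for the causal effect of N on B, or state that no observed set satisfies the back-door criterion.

N→B: no observed back-door set.

desc(N)\{N}={B}; candidates ⊆ {A,F,J,K,V,Z}.
N↔B: latent back-door arc(s) into N.
size 0: {}; under {} N still reaches {B,K,V,Z} ∋ B.
size 1: {A}, {F}, {J} …(+3); under {A} N still reaches {B,K,V,Z} ∋ B.
size 2: {A,F}, {A,J}, {A,K} …(+12); under {A,F} N still reaches {B,K,V,Z} ∋ B.
N↔B cannot be blocked by any observed set — no back-door set.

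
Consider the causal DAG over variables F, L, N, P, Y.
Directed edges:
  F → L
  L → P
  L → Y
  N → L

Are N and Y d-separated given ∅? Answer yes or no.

Bayes-Ball from N | ∅ reaches {L,P,Y}.
Y ∈ reach(N|∅) ⇒ N ⊥̸ Y | ∅.

No — N and Y are d-connected given ∅.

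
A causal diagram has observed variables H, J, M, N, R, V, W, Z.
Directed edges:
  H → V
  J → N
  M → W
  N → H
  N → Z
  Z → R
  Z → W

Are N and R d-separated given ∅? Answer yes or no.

No — N and R are d-connected given ∅.

Bayes-Ball from N | ∅ reaches {H,J,R,V,W,Z}.
R ∈ reach(N|∅) ⇒ N ⊥̸ R | ∅.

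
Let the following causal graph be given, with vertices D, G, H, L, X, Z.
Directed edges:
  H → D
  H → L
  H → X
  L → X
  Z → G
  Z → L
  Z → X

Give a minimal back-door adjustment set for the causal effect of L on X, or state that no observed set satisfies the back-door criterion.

L→X: minimal back-door set {H, Z}.

desc(L)\{L}={X}; candidates ⊆ {D,G,H,Z}.
size 0: {}; under {} L still reaches {D,G,H,X,Z} ∋ X.
size 1: {D}, {G}, {H} …(+1); under {D} L still reaches {G,H,X,Z} ∋ X.
{H,Z}: L⊥X given {H,Z} in G with L→· removed — back-door holds.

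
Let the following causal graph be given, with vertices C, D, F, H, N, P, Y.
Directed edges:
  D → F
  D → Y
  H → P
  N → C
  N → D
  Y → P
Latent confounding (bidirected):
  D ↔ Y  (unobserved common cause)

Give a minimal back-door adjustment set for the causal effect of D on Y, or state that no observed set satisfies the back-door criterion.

desc(D)\{D}={F,P,Y}; candidates ⊆ {C,H,N}.
D↔Y: latent back-door arc(s) into D.
size 0: {}; under {} D still reaches {C,N,P,Y} ∋ Y.
size 1: {C}, {H}, {N}; under {C} D still reaches {N,P,Y} ∋ Y.
size 2: {C,H}, {C,N}, {H,N}; under {C,H} D still reaches {N,P,Y} ∋ Y.
D↔Y cannot be blocked by any observed set — no back-door set.

D→Y: no observed back-door set.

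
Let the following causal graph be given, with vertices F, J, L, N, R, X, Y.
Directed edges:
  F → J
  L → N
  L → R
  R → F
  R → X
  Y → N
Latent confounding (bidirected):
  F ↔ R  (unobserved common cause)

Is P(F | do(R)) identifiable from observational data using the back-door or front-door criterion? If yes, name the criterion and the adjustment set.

desc(R)\{R}={F,J,X}; candidates ⊆ {L,N,Y}.
R↔F: latent back-door arc(s) into R.
size 0: {}; under {} R still reaches {F,J,L,N} ∋ F.
size 1: {L}, {N}, {Y}; under {L} R still reaches {F,J} ∋ F.
size 2: {L,N}, {L,Y}, {N,Y}; under {L,N} R still reaches {F,J} ∋ F.
R↔F cannot be blocked by any observed set — no back-door set.
No mediator lies on a directed R→…→F path.
Neither criterion identifies P(F|do(R)) in this graph.

P(F|do(R)): not identifiable (no BD/FD set).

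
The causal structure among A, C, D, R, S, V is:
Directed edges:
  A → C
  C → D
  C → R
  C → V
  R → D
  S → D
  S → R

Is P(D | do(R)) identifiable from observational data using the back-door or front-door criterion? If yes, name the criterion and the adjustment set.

P(D|do(R)): backdoor, adjust for {C, S}.

desc(R)\{R}={D}; candidates ⊆ {A,C,S,V}.
size 0: {}; under {} R still reaches {A,C,D,S,V} ∋ D.
size 1: {A}, {C}, {S} …(+1); under {A} R still reaches {C,D,S,V} ∋ D.
{C,S}: R⊥D given {C,S} in G with R→· removed — back-door holds.
P(D|do(R)) = Σ_{C,S} P(D|R,C,S)·P(C,S).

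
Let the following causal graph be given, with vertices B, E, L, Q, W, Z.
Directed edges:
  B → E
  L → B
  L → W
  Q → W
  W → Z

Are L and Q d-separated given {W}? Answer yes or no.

No — L and Q are d-connected given {W}.

Bayes-Ball from L | {W} reaches {B,E,Q}.
Q ∈ reach(L|{W}) ⇒ L ⊥̸ Q | {W}.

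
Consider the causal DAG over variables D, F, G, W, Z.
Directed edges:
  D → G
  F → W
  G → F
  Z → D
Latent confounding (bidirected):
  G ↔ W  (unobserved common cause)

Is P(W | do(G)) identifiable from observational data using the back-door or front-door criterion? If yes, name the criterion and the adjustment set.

P(W|do(G)): frontdoor, adjust for {F}.

desc(G)\{G}={F,W}; candidates ⊆ {D,Z}.
G↔W: latent back-door arc(s) into G.
size 0: {}; under {} G still reaches {D,W,Z} ∋ W.
size 1: {D}, {Z}; under {D} G still reaches {W} ∋ W.
size 2: {D,Z}; under {D,Z} G still reaches {W} ∋ W.
G↔W cannot be blocked by any observed set — no back-door set.
{F}: (i) intercepts every directed G→W path; (ii) no back-door G→{F}; (iii) {G} blocks every back-door {F}→W. Front-door holds.
P(W|do(G)) = Σ_{F} P(F|G) Σ_{G'} P(W|F,G')P(G').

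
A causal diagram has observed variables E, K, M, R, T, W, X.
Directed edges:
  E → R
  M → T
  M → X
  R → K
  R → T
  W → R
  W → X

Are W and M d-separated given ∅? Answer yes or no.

Bayes-Ball from W | ∅ reaches {K,R,T,X}.
M ∉ reach(W|∅) ⇒ W ⊥ M | ∅.

Yes — W ⊥ M | ∅.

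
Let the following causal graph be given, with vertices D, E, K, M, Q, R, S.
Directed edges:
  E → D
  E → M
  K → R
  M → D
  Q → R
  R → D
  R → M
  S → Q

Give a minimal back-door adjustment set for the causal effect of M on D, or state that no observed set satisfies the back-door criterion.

desc(M)\{M}={D}; candidates ⊆ {E,K,Q,R,S}.
size 0: {}; under {} M still reaches {D,E,K,Q,R,S} ∋ D.
size 1: {E}, {K}, {Q} …(+2); under {E} M still reaches {D,K,Q,R,S} ∋ D.
{E,R}: M⊥D given {E,R} in G with M→· removed — back-door holds.

M→D: minimal back-door set {E, R}.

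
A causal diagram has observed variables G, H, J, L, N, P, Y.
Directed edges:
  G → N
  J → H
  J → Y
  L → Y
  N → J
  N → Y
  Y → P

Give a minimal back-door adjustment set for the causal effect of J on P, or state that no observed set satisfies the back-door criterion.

J→P: minimal back-door set {N}.

desc(J)\{J}={H,P,Y}; candidates ⊆ {G,L,N}.
size 0: {}; under {} J still reaches {G,N,P,Y} ∋ P.
{N}: J⊥P given {N} in G with J→· removed — back-door holds.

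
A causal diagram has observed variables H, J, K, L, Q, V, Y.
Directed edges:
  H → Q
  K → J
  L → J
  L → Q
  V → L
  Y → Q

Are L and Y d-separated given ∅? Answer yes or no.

Bayes-Ball from L | ∅ reaches {J,Q,V}.
Y ∉ reach(L|∅) ⇒ L ⊥ Y | ∅.

Yes — L ⊥ Y | ∅.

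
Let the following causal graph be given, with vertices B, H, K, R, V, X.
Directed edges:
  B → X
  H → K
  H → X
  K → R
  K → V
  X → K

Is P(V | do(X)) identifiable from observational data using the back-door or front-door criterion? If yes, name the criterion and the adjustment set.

P(V|do(X)): backdoor, adjust for {H}.

desc(X)\{X}={K,R,V}; candidates ⊆ {B,H}.
size 0: {}; under {} X still reaches {B,H,K,R,V} ∋ V.
{H}: X⊥V given {H} in G with X→· removed — back-door holds.
P(V|do(X)) = Σ_{H} P(V|X,H)·P(H).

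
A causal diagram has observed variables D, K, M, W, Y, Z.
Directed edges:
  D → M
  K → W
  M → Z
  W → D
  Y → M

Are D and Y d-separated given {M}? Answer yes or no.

Bayes-Ball from D | {M} reaches {K,W,Y}.
Y ∈ reach(D|{M}) ⇒ D ⊥̸ Y | {M}.

No — D and Y are d-connected given {M}.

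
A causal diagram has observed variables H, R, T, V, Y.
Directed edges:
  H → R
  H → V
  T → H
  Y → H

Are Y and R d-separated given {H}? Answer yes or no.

Yes — Y ⊥ R | {H}.

Bayes-Ball from Y | {H} reaches {T}.
R ∉ reach(Y|{H}) ⇒ Y ⊥ R | {H}.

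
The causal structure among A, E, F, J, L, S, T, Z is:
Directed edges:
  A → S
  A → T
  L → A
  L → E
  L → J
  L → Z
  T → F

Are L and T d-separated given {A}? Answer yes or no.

Bayes-Ball from L | {A} reaches {E,J,Z}.
T ∉ reach(L|{A}) ⇒ L ⊥ T | {A}.

Yes — L ⊥ T | {A}.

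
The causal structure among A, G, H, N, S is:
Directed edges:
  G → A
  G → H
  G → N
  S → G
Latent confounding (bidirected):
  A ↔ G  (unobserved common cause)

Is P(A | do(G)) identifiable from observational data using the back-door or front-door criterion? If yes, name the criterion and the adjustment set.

desc(G)\{G}={A,H,N}; candidates ⊆ {S}.
G↔A: latent back-door arc(s) into G.
size 0: {}; under {} G still reaches {A,S} ∋ A.
size 1: {S}; under {S} G still reaches {A} ∋ A.
G↔A cannot be blocked by any observed set — no back-door set.
No mediator lies on a directed G→…→A path.
Neither criterion identifies P(A|do(G)) in this graph.

P(A|do(G)): not identifiable (no BD/FD set).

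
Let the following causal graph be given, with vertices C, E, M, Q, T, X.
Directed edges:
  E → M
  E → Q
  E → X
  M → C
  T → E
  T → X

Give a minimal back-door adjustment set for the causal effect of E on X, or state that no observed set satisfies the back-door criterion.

E→X: minimal back-door set {T}.

desc(E)\{E}={C,M,Q,X}; candidates ⊆ {T}.
size 0: {}; under {} E still reaches {T,X} ∋ X.
{T}: E⊥X given {T} in G with E→· removed — back-door holds.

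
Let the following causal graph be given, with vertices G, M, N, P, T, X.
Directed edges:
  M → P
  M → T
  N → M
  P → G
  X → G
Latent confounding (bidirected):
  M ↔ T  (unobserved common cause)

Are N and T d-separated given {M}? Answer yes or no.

No — N and T are d-connected given {M}.

Bayes-Ball from N | {M} reaches {T}.
T ∈ reach(N|{M}) ⇒ N ⊥̸ T | {M}.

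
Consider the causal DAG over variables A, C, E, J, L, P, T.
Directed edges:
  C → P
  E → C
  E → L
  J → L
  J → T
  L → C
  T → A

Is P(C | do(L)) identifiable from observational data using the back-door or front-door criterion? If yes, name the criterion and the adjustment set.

desc(L)\{L}={C,P}; candidates ⊆ {A,E,J,T}.
size 0: {}; under {} L still reaches {A,C,E,J,P,T} ∋ C.
{E}: L⊥C given {E} in G with L→· removed — back-door holds.
P(C|do(L)) = Σ_{E} P(C|L,E)·P(E).

P(C|do(L)): backdoor, adjust for {E}.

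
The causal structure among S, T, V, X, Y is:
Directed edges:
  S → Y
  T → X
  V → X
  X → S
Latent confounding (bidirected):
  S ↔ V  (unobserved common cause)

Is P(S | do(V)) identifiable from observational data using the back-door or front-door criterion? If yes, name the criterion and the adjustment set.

desc(V)\{V}={S,X,Y}; candidates ⊆ {T}.
V↔S: latent back-door arc(s) into V.
size 0: {}; under {} V still reaches {S,Y} ∋ S.
size 1: {T}; under {T} V still reaches {S,Y} ∋ S.
V↔S cannot be blocked by any observed set — no back-door set.
{X}: (i) intercepts every directed V→S path; (ii) no back-door V→{X}; (iii) {V} blocks every back-door {X}→S. Front-door holds.
P(S|do(V)) = Σ_{X} P(X|V) Σ_{V'} P(S|X,V')P(V').

P(S|do(V)): frontdoor, adjust for {X}.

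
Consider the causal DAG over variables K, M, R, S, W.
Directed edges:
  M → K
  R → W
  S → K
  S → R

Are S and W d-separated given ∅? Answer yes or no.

Bayes-Ball from S | ∅ reaches {K,R,W}.
W ∈ reach(S|∅) ⇒ S ⊥̸ W | ∅.

No — S and W are d-connected given ∅.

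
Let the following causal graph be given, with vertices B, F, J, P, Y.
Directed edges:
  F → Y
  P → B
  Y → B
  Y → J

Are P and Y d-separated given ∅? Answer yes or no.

Bayes-Ball from P | ∅ reaches {B}.
Y ∉ reach(P|∅) ⇒ P ⊥ Y | ∅.

Yes — P ⊥ Y | ∅.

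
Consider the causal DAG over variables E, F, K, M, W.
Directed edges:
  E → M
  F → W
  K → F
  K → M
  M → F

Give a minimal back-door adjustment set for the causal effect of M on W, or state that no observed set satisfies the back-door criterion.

desc(M)\{M}={F,W}; candidates ⊆ {E,K}.
size 0: {}; under {} M still reaches {E,F,K,W} ∋ W.
{K}: M⊥W given {K} in G with M→· removed — back-door holds.

M→W: minimal back-door set {K}.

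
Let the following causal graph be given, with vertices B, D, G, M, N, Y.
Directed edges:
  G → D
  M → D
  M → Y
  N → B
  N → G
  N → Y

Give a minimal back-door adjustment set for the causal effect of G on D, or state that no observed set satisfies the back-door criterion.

desc(G)\{G}={D}; candidates ⊆ {B,M,N,Y}.
∅: G⊥D given ∅ in G with G→· removed — back-door holds.

G→D: minimal back-door set ∅.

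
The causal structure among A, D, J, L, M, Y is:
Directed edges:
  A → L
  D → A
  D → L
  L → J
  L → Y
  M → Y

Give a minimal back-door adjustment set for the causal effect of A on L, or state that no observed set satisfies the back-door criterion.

A→L: minimal back-door set {D}.

desc(A)\{A}={J,L,Y}; candidates ⊆ {D,M}.
size 0: {}; under {} A still reaches {D,J,L,Y} ∋ L.
{D}: A⊥L given {D} in G with A→· removed — back-door holds.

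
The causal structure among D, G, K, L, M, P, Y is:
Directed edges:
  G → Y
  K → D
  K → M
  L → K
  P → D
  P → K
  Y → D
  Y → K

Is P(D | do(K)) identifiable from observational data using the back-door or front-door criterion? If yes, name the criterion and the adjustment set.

desc(K)\{K}={D,M}; candidates ⊆ {G,L,P,Y}.
size 0: {}; under {} K still reaches {D,G,L,P,Y} ∋ D.
size 1: {G}, {L}, {P} …(+1); under {G} K still reaches {D,L,P,Y} ∋ D.
{P,Y}: K⊥D given {P,Y} in G with K→· removed — back-door holds.
P(D|do(K)) = Σ_{P,Y} P(D|K,P,Y)·P(P,Y).

P(D|do(K)): backdoor, adjust for {P, Y}.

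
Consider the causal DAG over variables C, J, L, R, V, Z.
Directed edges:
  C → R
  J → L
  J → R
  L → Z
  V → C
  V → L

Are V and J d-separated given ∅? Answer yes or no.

Yes — V ⊥ J | ∅.

Bayes-Ball from V | ∅ reaches {C,L,R,Z}.
J ∉ reach(V|∅) ⇒ V ⊥ J | ∅.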